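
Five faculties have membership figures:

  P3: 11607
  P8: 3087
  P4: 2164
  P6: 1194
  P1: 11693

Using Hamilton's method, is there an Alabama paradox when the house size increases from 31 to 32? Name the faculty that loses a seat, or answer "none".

P4

At 31 seats: P3 12, P8 3, P4 3, P6 1, P1 12.
At 32 seats: P3 13, P8 3, P4 2, P6 1, P1 13.
P4 drops from 3 to 2.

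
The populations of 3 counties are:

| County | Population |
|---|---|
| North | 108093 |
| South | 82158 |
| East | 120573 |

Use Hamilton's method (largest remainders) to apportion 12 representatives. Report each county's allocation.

The standard divisor is 310824/12 = 25902.
Standard quotas: North 4.1732, South 3.1719, East 4.6550.
Lower quotas: North 4, South 3, East 4 (sum 11, leaving 1 seat).
Remainders in descending order: East 0.6550, North 0.1732, South 0.1719.
The surplus seat goes to East.

North=4, South=3, East=5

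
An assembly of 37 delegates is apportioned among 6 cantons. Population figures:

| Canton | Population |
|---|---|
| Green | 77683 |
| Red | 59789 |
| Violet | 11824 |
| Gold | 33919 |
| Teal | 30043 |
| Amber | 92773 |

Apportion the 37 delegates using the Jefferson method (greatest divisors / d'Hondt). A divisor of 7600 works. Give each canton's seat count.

With modified divisor 7600: modified quotas Green 10.221, Red 7.867, Violet 1.556, Gold 4.463, Teal 3.953, Amber 12.207.
Rounding down: Green 10, Red 7, Violet 1, Gold 4, Teal 3, Amber 12 (total 37).

Green 10, Red 7, Violet 1, Gold 4, Teal 3, Amber 12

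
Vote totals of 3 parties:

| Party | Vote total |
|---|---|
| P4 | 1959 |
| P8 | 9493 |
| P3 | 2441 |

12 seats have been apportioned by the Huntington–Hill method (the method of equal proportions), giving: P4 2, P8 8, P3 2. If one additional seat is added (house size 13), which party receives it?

Priority for the next seat is population ÷ (√(s·(s+1))).
Priorities: P4 799.758, P8 1118.761, P3 996.534.
Highest priority: P8.

P8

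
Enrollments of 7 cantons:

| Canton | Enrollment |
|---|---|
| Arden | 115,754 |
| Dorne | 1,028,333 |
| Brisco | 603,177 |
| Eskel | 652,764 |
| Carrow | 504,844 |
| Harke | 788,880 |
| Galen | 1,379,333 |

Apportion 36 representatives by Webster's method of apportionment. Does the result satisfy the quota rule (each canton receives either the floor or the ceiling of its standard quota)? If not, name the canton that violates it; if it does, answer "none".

Standard quotas: Arden 0.821, Dorne 7.297, Brisco 4.280, Eskel 4.632, Carrow 3.583, Harke 5.598, Galen 9.788.
Webster allocation: Arden 1, Dorne 7, Brisco 4, Eskel 5, Carrow 4, Harke 5, Galen 10.
Every allocation lies between the lower and upper quota.

none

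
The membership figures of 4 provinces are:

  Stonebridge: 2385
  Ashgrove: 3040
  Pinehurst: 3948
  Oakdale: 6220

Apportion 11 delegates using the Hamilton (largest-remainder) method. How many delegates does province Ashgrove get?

2

The standard divisor is 15593/11 ≈ 1417.545.
Standard quotas: Stonebridge 1.6825, Ashgrove 2.1446, Pinehurst 2.7851, Oakdale 4.3879.
Lower quotas: Stonebridge 1, Ashgrove 2, Pinehurst 2, Oakdale 4 (sum 9, leaving 2 seats).
Remainders in descending order: Pinehurst 0.7851, Stonebridge 0.6825, Oakdale 0.3879, Ashgrove 0.1446.
Largest remainders: Pinehurst, Stonebridge receive the extra seats.
Ashgrove receives 2.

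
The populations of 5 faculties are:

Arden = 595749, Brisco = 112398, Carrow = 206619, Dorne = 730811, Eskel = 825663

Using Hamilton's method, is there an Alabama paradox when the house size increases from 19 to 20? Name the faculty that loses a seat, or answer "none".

Carrow

At 19 seats: Arden 4, Brisco 1, Carrow 2, Dorne 6, Eskel 6.
At 20 seats: Arden 5, Brisco 1, Carrow 1, Dorne 6, Eskel 7.
Carrow drops from 2 to 1.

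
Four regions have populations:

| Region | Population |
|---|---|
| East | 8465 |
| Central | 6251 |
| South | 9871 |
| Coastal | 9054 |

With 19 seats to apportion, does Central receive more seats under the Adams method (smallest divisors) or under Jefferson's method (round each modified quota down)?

Adams

Adams: East 5, Central 4, South 5, Coastal 5.
Jefferson: East 5, Central 3, South 6, Coastal 5.
Central gets 4 under Adams and 3 under Jefferson.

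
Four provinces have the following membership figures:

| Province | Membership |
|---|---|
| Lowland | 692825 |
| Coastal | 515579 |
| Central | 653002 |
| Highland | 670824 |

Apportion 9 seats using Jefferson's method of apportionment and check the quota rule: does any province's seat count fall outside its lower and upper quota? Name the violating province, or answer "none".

Standard quotas: Lowland 2.462, Coastal 1.832, Central 2.321, Highland 2.384.
Jefferson allocation: Lowland 3, Coastal 2, Central 2, Highland 2.
Every allocation lies between the lower and upper quota.

none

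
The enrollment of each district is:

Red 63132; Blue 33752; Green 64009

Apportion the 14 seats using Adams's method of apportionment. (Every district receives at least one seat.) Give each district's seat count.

Standard divisor 160893/14 ≈ 11492.357; standard quotas: Red 5.493, Blue 2.937, Green 5.570.
Rounding up gives 6, 3, 6 = 15 seats, so the divisor must be adjusted.
With modified divisor 12700: modified quotas Red 4.971, Blue 2.658, Green 5.040.
Rounding up: Red 5, Blue 3, Green 6 (total 14).

Red: 5; Blue: 3; Green: 6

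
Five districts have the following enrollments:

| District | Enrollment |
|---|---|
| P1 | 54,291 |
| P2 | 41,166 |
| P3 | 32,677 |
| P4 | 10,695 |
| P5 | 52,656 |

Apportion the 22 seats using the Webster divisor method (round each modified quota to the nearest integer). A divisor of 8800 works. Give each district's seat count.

P1 6; P2 5; P3 4; P4 1; P5 6

With modified divisor 8800: modified quotas P1 6.169, P2 4.678, P3 3.713, P4 1.215, P5 5.984.
Rounding to the nearest integer: P1 6, P2 5, P3 4, P4 1, P5 6 (total 22).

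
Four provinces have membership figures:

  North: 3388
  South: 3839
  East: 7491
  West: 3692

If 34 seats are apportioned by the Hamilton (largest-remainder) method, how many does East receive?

14

Standard divisor: 18410 ÷ 34 ≈ 541.471.
Standard quotas: North 6.2570, South 7.0900, East 13.8345, West 6.8185.
Lower quotas: North 6, South 7, East 13, West 6 (sum 32, leaving 2 seats).
Remainders in descending order: East 0.8345, West 0.8185, North 0.2570, South 0.0900.
The surplus seats go to East, West.
East receives 14.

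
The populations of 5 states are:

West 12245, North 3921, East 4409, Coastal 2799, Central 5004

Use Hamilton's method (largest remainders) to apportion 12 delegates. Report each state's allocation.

Standard divisor: 28378 ÷ 12 ≈ 2364.833.
Standard quotas: West 5.1780, North 1.6580, East 1.8644, Coastal 1.1836, Central 2.1160.
Lower quotas: West 5, North 1, East 1, Coastal 1, Central 2 (sum 10, leaving 2 seats).
Remainders in descending order: East 0.8644, North 0.6580, Coastal 0.1836, West 0.1780, Central 0.1160.
The surplus seats go to East, North.

West=5, North=2, East=2, Coastal=1, Central=2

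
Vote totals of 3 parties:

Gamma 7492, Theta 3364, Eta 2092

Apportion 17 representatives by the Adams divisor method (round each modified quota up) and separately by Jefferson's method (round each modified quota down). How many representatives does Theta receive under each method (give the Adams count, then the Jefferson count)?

5 and 4

Adams: Gamma 9, Theta 5, Eta 3.
Jefferson: Gamma 10, Theta 4, Eta 3.
Theta gets 5 under Adams and 4 under Jefferson.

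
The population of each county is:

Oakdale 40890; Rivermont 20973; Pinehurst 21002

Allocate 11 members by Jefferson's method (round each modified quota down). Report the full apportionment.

Oakdale=5; Rivermont=3; Pinehurst=3

Standard divisor 82865/11 ≈ 7533.182; standard quotas: Oakdale 5.428, Rivermont 2.784, Pinehurst 2.788.
Rounding down gives 5, 2, 2 = 9 seats, so the divisor must be adjusted.
With modified divisor 6900: modified quotas Oakdale 5.926, Rivermont 3.040, Pinehurst 3.044.
Rounding down: Oakdale 5, Rivermont 3, Pinehurst 3 (total 11).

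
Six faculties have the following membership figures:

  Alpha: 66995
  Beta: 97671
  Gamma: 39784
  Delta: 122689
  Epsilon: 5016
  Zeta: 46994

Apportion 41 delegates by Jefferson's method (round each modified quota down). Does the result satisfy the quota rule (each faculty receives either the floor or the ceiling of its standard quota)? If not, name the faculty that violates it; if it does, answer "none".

none

Standard quotas: Alpha 7.245, Beta 10.562, Gamma 4.302, Delta 13.267, Epsilon 0.542, Zeta 5.082.
Jefferson allocation: Alpha 7, Beta 11, Gamma 4, Delta 14, Epsilon 0, Zeta 5.
Every allocation lies between the lower and upper quota.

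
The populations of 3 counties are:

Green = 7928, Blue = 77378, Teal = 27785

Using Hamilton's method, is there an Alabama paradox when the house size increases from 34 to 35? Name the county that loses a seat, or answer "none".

At 34 seats: Green 3, Blue 23, Teal 8.
At 35 seats: Green 2, Blue 24, Teal 9.
Green drops from 3 to 2.

Green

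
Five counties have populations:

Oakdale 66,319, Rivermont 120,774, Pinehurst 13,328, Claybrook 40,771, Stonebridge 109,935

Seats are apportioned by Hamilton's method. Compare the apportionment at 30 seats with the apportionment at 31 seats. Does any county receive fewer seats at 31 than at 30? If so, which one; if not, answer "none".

At 30 seats: Oakdale 6, Rivermont 10, Pinehurst 1, Claybrook 4, Stonebridge 9.
At 31 seats: Oakdale 6, Rivermont 11, Pinehurst 1, Claybrook 3, Stonebridge 10.
Claybrook drops from 4 to 3.

Claybrook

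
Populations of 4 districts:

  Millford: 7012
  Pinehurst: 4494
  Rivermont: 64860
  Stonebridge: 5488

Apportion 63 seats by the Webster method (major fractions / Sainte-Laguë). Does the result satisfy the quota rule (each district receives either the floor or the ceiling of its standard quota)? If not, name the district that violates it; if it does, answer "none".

Rivermont

Standard quotas: Millford 5.397, Pinehurst 3.459, Rivermont 49.920, Stonebridge 4.224.
Webster allocation: Millford 5, Pinehurst 3, Rivermont 51, Stonebridge 4.
Rivermont has quota 49.920 (lower 49, upper 50) but receives 51 — outside the quota interval.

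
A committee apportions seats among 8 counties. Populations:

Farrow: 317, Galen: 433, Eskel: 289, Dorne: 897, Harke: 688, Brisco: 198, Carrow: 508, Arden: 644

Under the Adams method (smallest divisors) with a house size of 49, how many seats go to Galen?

Standard divisor 3974/49 ≈ 81.102; standard quotas: Farrow 3.909, Galen 5.339, Eskel 3.563, Dorne 11.060, Harke 8.483, Brisco 2.441, Carrow 6.264, Arden 7.941.
Rounding up gives 4, 6, 4, 12, 9, 3, 7, 8 = 53 seats, so the divisor must be adjusted.
With modified divisor 88: modified quotas Farrow 3.602, Galen 4.920, Eskel 3.284, Dorne 10.193, Harke 7.818, Brisco 2.250, Carrow 5.773, Arden 7.318.
Rounding up: Farrow 4, Galen 5, Eskel 4, Dorne 11, Harke 8, Brisco 3, Carrow 6, Arden 8 (total 49).
Galen receives 5.

5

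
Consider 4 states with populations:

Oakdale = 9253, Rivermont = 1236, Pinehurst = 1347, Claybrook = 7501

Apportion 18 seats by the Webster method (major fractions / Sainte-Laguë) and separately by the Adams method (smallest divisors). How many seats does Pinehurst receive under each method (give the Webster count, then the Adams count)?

Webster: Oakdale 9, Rivermont 1, Pinehurst 1, Claybrook 7.
Adams: Oakdale 8, Rivermont 1, Pinehurst 2, Claybrook 7.
Pinehurst gets 1 under Webster and 2 under Adams.

1 and 2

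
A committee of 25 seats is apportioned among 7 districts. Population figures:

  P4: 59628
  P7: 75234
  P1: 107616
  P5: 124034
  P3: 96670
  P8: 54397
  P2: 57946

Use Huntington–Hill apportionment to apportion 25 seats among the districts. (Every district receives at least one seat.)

P4: 3, P7: 3, P1: 5, P5: 5, P3: 4, P8: 2, P2: 3

With divisor 23151: modified quotas P4 2.576, P7 3.250, P1 4.648, P5 5.358, P3 4.176, P8 2.350, P2 2.503.
Geometric-mean thresholds: P4 √(2·3)=2.449, P7 √(3·4)=3.464, P1 √(4·5)=4.472, P5 √(5·6)=5.477, P3 √(4·5)=4.472, P8 √(2·3)=2.449, P2 √(2·3)=2.449.
Each quota rounded against its threshold gives P4 3, P7 3, P1 5, P5 5, P3 4, P8 2, P2 3 (total 25).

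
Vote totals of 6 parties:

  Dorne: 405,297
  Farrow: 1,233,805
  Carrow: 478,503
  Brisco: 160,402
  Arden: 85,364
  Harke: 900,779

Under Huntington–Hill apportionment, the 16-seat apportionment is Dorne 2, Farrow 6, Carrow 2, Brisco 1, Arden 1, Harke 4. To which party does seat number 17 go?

Priority for the next seat is population ÷ (√(s·(s+1))).
Priorities: Dorne 165461.807, Farrow 190380.245, Carrow 195348.032, Brisco 113421.342, Arden 60361.463, Harke 201420.308.
Highest priority: Harke.

Harke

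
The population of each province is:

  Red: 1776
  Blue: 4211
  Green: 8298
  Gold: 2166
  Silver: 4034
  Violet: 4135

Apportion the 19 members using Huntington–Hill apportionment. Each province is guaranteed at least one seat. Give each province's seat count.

With divisor 1268: modified quotas Red 1.401, Blue 3.321, Green 6.544, Gold 1.708, Silver 3.181, Violet 3.261.
Geometric-mean thresholds: Red √(1·2)=1.414, Blue √(3·4)=3.464, Green √(6·7)=6.481, Gold √(1·2)=1.414, Silver √(3·4)=3.464, Violet √(3·4)=3.464.
Each quota rounded against its threshold gives Red 1, Blue 3, Green 7, Gold 2, Silver 3, Violet 3 (total 19).

Red=1, Blue=3, Green=7, Gold=2, Silver=3, Violet=3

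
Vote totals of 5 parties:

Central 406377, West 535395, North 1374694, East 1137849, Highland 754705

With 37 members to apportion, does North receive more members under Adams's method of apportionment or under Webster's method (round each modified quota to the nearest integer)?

Webster

Adams: Central 4, West 5, North 11, East 10, Highland 7.
Webster: Central 3, West 5, North 12, East 10, Highland 7.
North gets 11 under Adams and 12 under Webster.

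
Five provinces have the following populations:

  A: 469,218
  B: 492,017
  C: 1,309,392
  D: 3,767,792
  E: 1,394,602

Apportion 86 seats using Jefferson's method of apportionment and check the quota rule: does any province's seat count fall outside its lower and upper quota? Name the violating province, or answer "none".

D

Standard quotas: A 5.429, B 5.693, C 15.150, D 43.593, E 16.136.
Jefferson allocation: A 5, B 5, C 15, D 45, E 16.
D has quota 43.593 (lower 43, upper 44) but receives 45 — outside the quota interval.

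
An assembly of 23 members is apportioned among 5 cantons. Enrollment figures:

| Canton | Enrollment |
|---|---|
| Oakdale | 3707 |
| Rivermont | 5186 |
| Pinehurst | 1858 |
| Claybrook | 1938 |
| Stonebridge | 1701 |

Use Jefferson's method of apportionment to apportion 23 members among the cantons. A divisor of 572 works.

Oakdale: 6, Rivermont: 9, Pinehurst: 3, Claybrook: 3, Stonebridge: 2

With modified divisor 572: modified quotas Oakdale 6.481, Rivermont 9.066, Pinehurst 3.248, Claybrook 3.388, Stonebridge 2.974.
Rounding down: Oakdale 6, Rivermont 9, Pinehurst 3, Claybrook 3, Stonebridge 2 (total 23).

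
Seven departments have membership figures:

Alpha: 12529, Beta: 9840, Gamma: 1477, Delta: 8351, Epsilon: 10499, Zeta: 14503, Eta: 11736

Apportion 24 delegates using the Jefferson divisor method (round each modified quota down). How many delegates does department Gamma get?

Standard divisor 68935/24 ≈ 2872.292; standard quotas: Alpha 4.362, Beta 3.426, Gamma 0.514, Delta 2.907, Epsilon 3.655, Zeta 5.049, Eta 4.086.
Rounding down gives 4, 3, 0, 2, 3, 5, 4 = 21 seats, so the divisor must be adjusted.
With modified divisor 2480: modified quotas Alpha 5.052, Beta 3.968, Gamma 0.596, Delta 3.367, Epsilon 4.233, Zeta 5.848, Eta 4.732.
Rounding down: Alpha 5, Beta 3, Gamma 0, Delta 3, Epsilon 4, Zeta 5, Eta 4 (total 24).
Gamma receives 0.

0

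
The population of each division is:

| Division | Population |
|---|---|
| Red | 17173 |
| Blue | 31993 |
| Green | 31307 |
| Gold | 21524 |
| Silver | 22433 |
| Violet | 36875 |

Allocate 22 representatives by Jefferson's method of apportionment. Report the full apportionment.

Standard divisor 161305/22 ≈ 7332.045; standard quotas: Red 2.342, Blue 4.363, Green 4.270, Gold 2.936, Silver 3.060, Violet 5.029.
Rounding down gives 2, 4, 4, 2, 3, 5 = 20 seats, so the divisor must be adjusted.
With modified divisor 6300: modified quotas Red 2.726, Blue 5.078, Green 4.969, Gold 3.417, Silver 3.561, Violet 5.853.
Rounding down: Red 2, Blue 5, Green 4, Gold 3, Silver 3, Violet 5 (total 22).

Red 2; Blue 5; Green 4; Gold 3; Silver 3; Violet 5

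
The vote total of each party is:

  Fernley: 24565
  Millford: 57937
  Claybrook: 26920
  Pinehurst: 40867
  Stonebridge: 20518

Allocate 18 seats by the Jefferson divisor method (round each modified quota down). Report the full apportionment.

Standard divisor 170807/18 ≈ 9489.278; standard quotas: Fernley 2.589, Millford 6.106, Claybrook 2.837, Pinehurst 4.307, Stonebridge 2.162.
Rounding down gives 2, 6, 2, 4, 2 = 16 seats, so the divisor must be adjusted.
With modified divisor 8250.2: modified quotas Fernley 2.978, Millford 7.022, Claybrook 3.263, Pinehurst 4.953, Stonebridge 2.487.
Rounding down: Fernley 2, Millford 7, Claybrook 3, Pinehurst 4, Stonebridge 2 (total 18).

Fernley: 2, Millford: 7, Claybrook: 3, Pinehurst: 4, Stonebridge: 2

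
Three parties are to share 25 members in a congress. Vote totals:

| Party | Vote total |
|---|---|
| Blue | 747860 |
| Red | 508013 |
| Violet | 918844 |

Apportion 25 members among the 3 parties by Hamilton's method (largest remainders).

Total 2174717; standard divisor 2174717/25 ≈ 86988.68.
Standard quotas: Blue 8.5972, Red 5.8400, Violet 10.5628.
Lower quotas: Blue 8, Red 5, Violet 10 (sum 23, leaving 2 seats).
Remainders in descending order: Red 0.8400, Blue 0.5972, Violet 0.5628.
Largest remainders: Red, Blue receive the extra seats.

Blue=9; Red=6; Violet=10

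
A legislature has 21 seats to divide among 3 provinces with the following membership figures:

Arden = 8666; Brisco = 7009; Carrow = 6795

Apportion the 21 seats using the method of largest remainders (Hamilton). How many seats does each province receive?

The standard divisor is 22470/21 = 1070.
Standard quotas: Arden 8.0991, Brisco 6.5505, Carrow 6.3505.
Lower quotas: Arden 8, Brisco 6, Carrow 6 (sum 20, leaving 1 seat).
Remainders in descending order: Brisco 0.5505, Carrow 0.3505, Arden 0.0991.
Largest remainder: Brisco receives the extra seat.

Arden 8, Brisco 7, Carrow 6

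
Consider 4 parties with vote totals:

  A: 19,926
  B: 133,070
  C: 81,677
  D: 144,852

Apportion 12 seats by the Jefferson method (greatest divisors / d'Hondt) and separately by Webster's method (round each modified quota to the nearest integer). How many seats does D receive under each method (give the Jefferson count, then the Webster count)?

5 and 4

Jefferson: A 0, B 4, C 3, D 5.
Webster: A 1, B 4, C 3, D 4.
D gets 5 under Jefferson and 4 under Webster.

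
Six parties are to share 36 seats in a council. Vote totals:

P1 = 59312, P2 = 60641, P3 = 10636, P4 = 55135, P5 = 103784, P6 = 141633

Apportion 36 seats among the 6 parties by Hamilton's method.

P1=5; P2=5; P3=1; P4=4; P5=9; P6=12

The standard divisor is 431141/36 ≈ 11976.139.
Standard quotas: P1 4.9525, P2 5.0635, P3 0.8881, P4 4.6037, P5 8.6659, P6 11.8263.
Lower quotas: P1 4, P2 5, P3 0, P4 4, P5 8, P6 11 (sum 32, leaving 4 seats).
Remainders in descending order: P1 0.9525, P3 0.8881, P6 0.8263, P5 0.6659, P4 0.6037, P2 0.0635.
Largest remainders: P1, P3, P6, P5 receive the extra seats.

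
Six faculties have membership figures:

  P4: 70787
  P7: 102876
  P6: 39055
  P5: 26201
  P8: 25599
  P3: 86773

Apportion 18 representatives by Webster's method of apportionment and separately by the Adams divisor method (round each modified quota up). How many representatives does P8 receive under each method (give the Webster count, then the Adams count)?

1 and 2

Webster: P4 4, P7 5, P6 2, P5 1, P8 1, P3 5.
Adams: P4 3, P7 5, P6 2, P5 2, P8 2, P3 4.
P8 gets 1 under Webster and 2 under Adams.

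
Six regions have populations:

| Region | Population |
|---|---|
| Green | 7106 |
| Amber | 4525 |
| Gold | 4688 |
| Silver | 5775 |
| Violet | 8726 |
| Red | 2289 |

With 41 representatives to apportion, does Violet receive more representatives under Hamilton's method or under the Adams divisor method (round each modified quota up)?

Hamilton: Green 9, Amber 5, Gold 6, Silver 7, Violet 11, Red 3.
Adams: Green 9, Amber 6, Gold 6, Silver 7, Violet 10, Red 3.
Violet gets 11 under Hamilton and 10 under Adams.

Hamilton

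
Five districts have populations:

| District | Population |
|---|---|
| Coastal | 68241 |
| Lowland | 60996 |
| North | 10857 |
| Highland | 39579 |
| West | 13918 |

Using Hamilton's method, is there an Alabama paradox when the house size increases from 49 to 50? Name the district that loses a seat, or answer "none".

At 49 seats: Coastal 17, Lowland 15, North 3, Highland 10, West 4.
At 50 seats: Coastal 18, Lowland 16, North 3, Highland 10, West 3.
West drops from 4 to 3.

West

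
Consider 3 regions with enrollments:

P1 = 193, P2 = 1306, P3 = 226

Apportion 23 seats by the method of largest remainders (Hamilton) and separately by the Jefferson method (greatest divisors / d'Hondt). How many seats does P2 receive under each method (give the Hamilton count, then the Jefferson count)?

17 and 18

Hamilton: P1 3, P2 17, P3 3.
Jefferson: P1 2, P2 18, P3 3.
P2 gets 17 under Hamilton and 18 under Jefferson.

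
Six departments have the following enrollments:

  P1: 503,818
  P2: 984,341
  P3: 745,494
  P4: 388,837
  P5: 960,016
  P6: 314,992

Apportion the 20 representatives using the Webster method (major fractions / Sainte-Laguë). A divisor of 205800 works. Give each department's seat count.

With modified divisor 205800: modified quotas P1 2.448, P2 4.783, P3 3.622, P4 1.889, P5 4.665, P6 1.531.
Rounding to the nearest integer: P1 2, P2 5, P3 4, P4 2, P5 5, P6 2 (total 20).

P1 2, P2 5, P3 4, P4 2, P5 5, P6 2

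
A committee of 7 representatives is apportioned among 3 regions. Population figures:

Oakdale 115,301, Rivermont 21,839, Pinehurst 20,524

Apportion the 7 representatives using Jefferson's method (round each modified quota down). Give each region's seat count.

Standard divisor 157664/7 ≈ 22523.429; standard quotas: Oakdale 5.119, Rivermont 0.970, Pinehurst 0.911.
Rounding down gives 5, 0, 0 = 5 seats, so the divisor must be adjusted.
With modified divisor 19900: modified quotas Oakdale 5.794, Rivermont 1.097, Pinehurst 1.031.
Rounding down: Oakdale 5, Rivermont 1, Pinehurst 1 (total 7).

Oakdale=5; Rivermont=1; Pinehurst=1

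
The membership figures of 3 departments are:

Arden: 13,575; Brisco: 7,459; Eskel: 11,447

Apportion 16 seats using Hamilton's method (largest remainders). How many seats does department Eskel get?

5

Total 32481; standard divisor 32481/16 ≈ 2030.062.
Standard quotas: Arden 6.6870, Brisco 3.6743, Eskel 5.6387.
Lower quotas: Arden 6, Brisco 3, Eskel 5 (sum 14, leaving 2 seats).
Remainders in descending order: Arden 0.6870, Brisco 0.6743, Eskel 0.6387.
The surplus seats go to Arden, Brisco.
Eskel receives 5.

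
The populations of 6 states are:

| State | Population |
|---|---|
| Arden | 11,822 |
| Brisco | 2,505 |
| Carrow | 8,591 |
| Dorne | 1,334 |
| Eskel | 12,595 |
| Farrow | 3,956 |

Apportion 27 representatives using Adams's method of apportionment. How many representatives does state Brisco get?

2

Standard divisor 40803/27 ≈ 1511.222; standard quotas: Arden 7.823, Brisco 1.658, Carrow 5.685, Dorne 0.883, Eskel 8.334, Farrow 2.618.
Rounding up gives 8, 2, 6, 1, 9, 3 = 29 seats, so the divisor must be adjusted.
With modified divisor 1700: modified quotas Arden 6.954, Brisco 1.474, Carrow 5.054, Dorne 0.785, Eskel 7.409, Farrow 2.327.
Rounding up: Arden 7, Brisco 2, Carrow 6, Dorne 1, Eskel 8, Farrow 3 (total 27).
Brisco receives 2.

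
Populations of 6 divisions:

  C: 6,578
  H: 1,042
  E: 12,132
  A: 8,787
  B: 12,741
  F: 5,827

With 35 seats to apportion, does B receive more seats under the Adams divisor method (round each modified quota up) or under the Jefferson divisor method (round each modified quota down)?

Jefferson

Adams: C 5, H 1, E 9, A 7, B 9, F 4.
Jefferson: C 5, H 0, E 9, A 7, B 10, F 4.
B gets 9 under Adams and 10 under Jefferson.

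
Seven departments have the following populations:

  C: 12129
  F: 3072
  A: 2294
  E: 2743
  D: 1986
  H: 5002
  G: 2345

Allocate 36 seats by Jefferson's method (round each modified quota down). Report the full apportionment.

Standard divisor 29571/36 ≈ 821.417; standard quotas: C 14.766, F 3.740, A 2.793, E 3.339, D 2.418, H 6.089, G 2.855.
Rounding down gives 14, 3, 2, 3, 2, 6, 2 = 32 seats, so the divisor must be adjusted.
With modified divisor 759.38: modified quotas C 15.972, F 4.045, A 3.021, E 3.612, D 2.615, H 6.587, G 3.088.
Rounding down: C 15, F 4, A 3, E 3, D 2, H 6, G 3 (total 36).

C 15, F 4, A 3, E 3, D 2, H 6, G 3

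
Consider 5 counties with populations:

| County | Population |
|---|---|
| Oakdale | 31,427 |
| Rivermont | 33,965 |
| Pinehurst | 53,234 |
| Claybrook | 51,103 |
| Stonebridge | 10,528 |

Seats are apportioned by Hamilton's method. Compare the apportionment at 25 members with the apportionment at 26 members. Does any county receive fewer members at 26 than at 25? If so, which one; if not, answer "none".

At 25 seats: Oakdale 4, Rivermont 5, Pinehurst 7, Claybrook 7, Stonebridge 2.
At 26 seats: Oakdale 5, Rivermont 5, Pinehurst 8, Claybrook 7, Stonebridge 1.
Stonebridge drops from 2 to 1.

Stonebridge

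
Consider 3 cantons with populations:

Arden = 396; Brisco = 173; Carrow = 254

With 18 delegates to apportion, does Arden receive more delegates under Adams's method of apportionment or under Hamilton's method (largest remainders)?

Hamilton

Adams: Arden 8, Brisco 4, Carrow 6.
Hamilton: Arden 9, Brisco 4, Carrow 5.
Arden gets 8 under Adams and 9 under Hamilton.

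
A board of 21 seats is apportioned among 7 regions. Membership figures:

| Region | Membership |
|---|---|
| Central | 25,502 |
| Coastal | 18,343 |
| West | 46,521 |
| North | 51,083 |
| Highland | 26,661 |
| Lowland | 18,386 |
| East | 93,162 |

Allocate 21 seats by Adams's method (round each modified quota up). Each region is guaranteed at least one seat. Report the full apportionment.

Standard divisor 279658/21 ≈ 13317.048; standard quotas: Central 1.915, Coastal 1.377, West 3.493, North 3.836, Highland 2.002, Lowland 1.381, East 6.996.
Rounding up gives 2, 2, 4, 4, 3, 2, 7 = 24 seats, so the divisor must be adjusted.
With modified divisor 16300: modified quotas Central 1.565, Coastal 1.125, West 2.854, North 3.134, Highland 1.636, Lowland 1.128, East 5.715.
Rounding up: Central 2, Coastal 2, West 3, North 4, Highland 2, Lowland 2, East 6 (total 21).

Central 2, Coastal 2, West 3, North 4, Highland 2, Lowland 2, East 6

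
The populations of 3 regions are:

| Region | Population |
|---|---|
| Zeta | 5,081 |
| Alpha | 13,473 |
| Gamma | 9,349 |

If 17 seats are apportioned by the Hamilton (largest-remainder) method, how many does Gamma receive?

6

The standard divisor is 27903/17 ≈ 1641.353.
Standard quotas: Zeta 3.0956, Alpha 8.2085, Gamma 5.6959.
Lower quotas: Zeta 3, Alpha 8, Gamma 5 (sum 16, leaving 1 seat).
Remainders in descending order: Gamma 0.6959, Alpha 0.2085, Zeta 0.0956.
The surplus seat goes to Gamma.
Gamma receives 6.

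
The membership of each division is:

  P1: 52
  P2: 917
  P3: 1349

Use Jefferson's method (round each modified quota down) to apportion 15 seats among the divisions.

P1: 0; P2: 6; P3: 9

Standard divisor 2318/15 ≈ 154.533; standard quotas: P1 0.336, P2 5.934, P3 8.730.
Rounding down gives 0, 5, 8 = 13 seats, so the divisor must be adjusted.
With modified divisor 140: modified quotas P1 0.371, P2 6.550, P3 9.636.
Rounding down: P1 0, P2 6, P3 9 (total 15).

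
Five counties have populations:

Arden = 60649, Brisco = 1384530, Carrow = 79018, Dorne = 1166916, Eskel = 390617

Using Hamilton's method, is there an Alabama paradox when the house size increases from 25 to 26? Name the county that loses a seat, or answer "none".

Arden

At 25 seats: Arden 1, Brisco 11, Carrow 1, Dorne 9, Eskel 3.
At 26 seats: Arden 0, Brisco 12, Carrow 1, Dorne 10, Eskel 3.
Arden drops from 1 to 0.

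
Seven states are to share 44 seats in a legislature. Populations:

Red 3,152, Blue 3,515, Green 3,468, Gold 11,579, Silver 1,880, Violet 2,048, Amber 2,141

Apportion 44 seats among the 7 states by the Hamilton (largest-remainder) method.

Red: 5, Blue: 6, Green: 6, Gold: 18, Silver: 3, Violet: 3, Amber: 3

Total 27783; standard divisor 27783/44 ≈ 631.432.
Standard quotas: Red 4.9918, Blue 5.5667, Green 5.4923, Gold 18.3377, Silver 2.9774, Violet 3.2434, Amber 3.3907.
Lower quotas: Red 4, Blue 5, Green 5, Gold 18, Silver 2, Violet 3, Amber 3 (sum 40, leaving 4 seats).
Remainders in descending order: Red 0.9918, Silver 0.9774, Blue 0.5667, Green 0.4923, Amber 0.3907, Gold 0.3377, Violet 0.2434.
Largest remainders: Red, Silver, Blue, Green receive the extra seats.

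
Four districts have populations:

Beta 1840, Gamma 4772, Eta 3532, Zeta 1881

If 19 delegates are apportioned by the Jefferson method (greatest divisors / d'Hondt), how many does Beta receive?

Standard divisor 12025/19 ≈ 632.895; standard quotas: Beta 2.907, Gamma 7.540, Eta 5.581, Zeta 2.972.
Rounding down gives 2, 7, 5, 2 = 16 seats, so the divisor must be adjusted.
With modified divisor 593: modified quotas Beta 3.103, Gamma 8.047, Eta 5.956, Zeta 3.172.
Rounding down: Beta 3, Gamma 8, Eta 5, Zeta 3 (total 19).
Beta receives 3.

3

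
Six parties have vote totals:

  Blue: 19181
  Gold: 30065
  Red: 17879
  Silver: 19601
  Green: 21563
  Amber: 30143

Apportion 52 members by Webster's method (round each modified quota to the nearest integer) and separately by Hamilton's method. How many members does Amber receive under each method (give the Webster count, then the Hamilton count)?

Webster: Blue 7, Gold 11, Red 7, Silver 7, Green 8, Amber 12.
Hamilton: Blue 7, Gold 11, Red 7, Silver 8, Green 8, Amber 11.
Amber gets 12 under Webster and 11 under Hamilton.

12 and 11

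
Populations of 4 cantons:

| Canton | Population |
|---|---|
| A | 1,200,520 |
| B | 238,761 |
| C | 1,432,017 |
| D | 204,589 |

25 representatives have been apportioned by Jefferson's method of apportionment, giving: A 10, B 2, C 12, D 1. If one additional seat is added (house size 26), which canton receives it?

Priority for the next seat is population ÷ (current seats + 1).
Priorities: A 109138.182, B 79587.000, C 110155.154, D 102294.500.
Highest priority: C.

C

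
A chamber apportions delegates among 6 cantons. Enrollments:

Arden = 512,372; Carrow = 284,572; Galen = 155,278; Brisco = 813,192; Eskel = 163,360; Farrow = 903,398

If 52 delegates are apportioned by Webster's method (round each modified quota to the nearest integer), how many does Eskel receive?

3

Standard divisor 2832172/52 ≈ 54464.846; standard quotas: Arden 9.407, Carrow 5.225, Galen 2.851, Brisco 14.931, Eskel 2.999, Farrow 16.587.
Rounding to the nearest integer gives Arden 9, Carrow 5, Galen 3, Brisco 15, Eskel 3, Farrow 17 — total 52, matching the house size, so no adjustment is needed.
Eskel receives 3.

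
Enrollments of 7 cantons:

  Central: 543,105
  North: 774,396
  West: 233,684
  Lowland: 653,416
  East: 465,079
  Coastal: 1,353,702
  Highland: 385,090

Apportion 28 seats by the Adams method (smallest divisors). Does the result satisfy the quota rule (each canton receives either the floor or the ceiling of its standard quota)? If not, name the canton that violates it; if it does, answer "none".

none

Standard quotas: Central 3.449, North 4.919, West 1.484, Lowland 4.150, East 2.954, Coastal 8.598, Highland 2.446.
Adams allocation: Central 3, North 5, West 2, Lowland 4, East 3, Coastal 8, Highland 3.
Every allocation lies between the lower and upper quota.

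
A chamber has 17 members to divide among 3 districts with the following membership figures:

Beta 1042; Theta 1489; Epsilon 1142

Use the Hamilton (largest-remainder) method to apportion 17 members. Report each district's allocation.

Standard divisor: 3673 ÷ 17 ≈ 216.059.
Standard quotas: Beta 4.823, Theta 6.892, Epsilon 5.286.
Lower quotas: Beta 4, Theta 6, Epsilon 5 (sum 15, leaving 2 seats).
Remainders in descending order: Theta 0.892, Beta 0.823, Epsilon 0.286.
Largest remainders: Theta, Beta receive the extra seats.

Beta=5, Theta=7, Epsilon=5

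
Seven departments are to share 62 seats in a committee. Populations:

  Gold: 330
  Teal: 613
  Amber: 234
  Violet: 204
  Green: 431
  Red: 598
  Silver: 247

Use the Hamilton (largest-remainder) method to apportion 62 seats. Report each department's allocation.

Gold=8, Teal=14, Amber=5, Violet=5, Green=10, Red=14, Silver=6

Standard divisor: 2657 ÷ 62 ≈ 42.855.
Standard quotas: Gold 7.700, Teal 14.304, Amber 5.460, Violet 4.760, Green 10.057, Red 13.954, Silver 5.764.
Lower quotas: Gold 7, Teal 14, Amber 5, Violet 4, Green 10, Red 13, Silver 5 (sum 58, leaving 4 seats).
Remainders in descending order: Red 0.954, Silver 0.764, Violet 0.760, Gold 0.700, Amber 0.460, Teal 0.304, Green 0.057.
The surplus seats go to Red, Silver, Violet, Gold.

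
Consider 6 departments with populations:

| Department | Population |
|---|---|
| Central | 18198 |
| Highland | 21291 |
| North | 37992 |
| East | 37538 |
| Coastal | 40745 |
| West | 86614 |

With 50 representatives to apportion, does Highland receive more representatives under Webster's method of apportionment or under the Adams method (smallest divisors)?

Adams

Webster: Central 4, Highland 4, North 8, East 8, Coastal 8, West 18.
Adams: Central 4, Highland 5, North 8, East 8, Coastal 8, West 17.
Highland gets 4 under Webster and 5 under Adams.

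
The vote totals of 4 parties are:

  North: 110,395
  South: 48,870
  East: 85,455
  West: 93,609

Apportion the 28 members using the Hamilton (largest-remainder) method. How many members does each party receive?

Standard divisor: 338329 ÷ 28 ≈ 12083.179.
Standard quotas: North 9.1363, South 4.0445, East 7.0722, West 7.7471.
Lower quotas: North 9, South 4, East 7, West 7 (sum 27, leaving 1 seat).
Remainders in descending order: West 0.7471, North 0.1363, East 0.0722, South 0.0445.
Largest remainder: West receives the extra seat.

North 9, South 4, East 7, West 8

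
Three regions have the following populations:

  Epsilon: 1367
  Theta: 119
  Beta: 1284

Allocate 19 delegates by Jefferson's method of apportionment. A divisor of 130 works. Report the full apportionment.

With modified divisor 130: modified quotas Epsilon 10.515, Theta 0.915, Beta 9.877.
Rounding down: Epsilon 10, Theta 0, Beta 9 (total 19).

Epsilon: 10; Theta: 0; Beta: 9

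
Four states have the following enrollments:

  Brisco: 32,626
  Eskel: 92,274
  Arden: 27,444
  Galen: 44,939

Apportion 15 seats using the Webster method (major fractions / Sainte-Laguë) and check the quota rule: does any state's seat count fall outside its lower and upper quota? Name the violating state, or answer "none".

none

Standard quotas: Brisco 2.481, Eskel 7.016, Arden 2.087, Galen 3.417.
Webster allocation: Brisco 3, Eskel 7, Arden 2, Galen 3.
Every allocation lies between the lower and upper quota.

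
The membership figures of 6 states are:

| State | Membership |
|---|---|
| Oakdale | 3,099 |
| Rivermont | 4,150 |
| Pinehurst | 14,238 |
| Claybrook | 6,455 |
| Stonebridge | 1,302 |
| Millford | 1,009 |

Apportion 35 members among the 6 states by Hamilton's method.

Standard divisor: 30253 ÷ 35 ≈ 864.371.
Standard quotas: Oakdale 3.5853, Rivermont 4.8012, Pinehurst 16.4721, Claybrook 7.4679, Stonebridge 1.5063, Millford 1.1673.
Lower quotas: Oakdale 3, Rivermont 4, Pinehurst 16, Claybrook 7, Stonebridge 1, Millford 1 (sum 32, leaving 3 seats).
Remainders in descending order: Rivermont 0.8012, Oakdale 0.5853, Stonebridge 0.5063, Pinehurst 0.4721, Claybrook 0.4679, Millford 0.1673.
The surplus seats go to Rivermont, Oakdale, Stonebridge.

Oakdale 4, Rivermont 5, Pinehurst 16, Claybrook 7, Stonebridge 2, Millford 1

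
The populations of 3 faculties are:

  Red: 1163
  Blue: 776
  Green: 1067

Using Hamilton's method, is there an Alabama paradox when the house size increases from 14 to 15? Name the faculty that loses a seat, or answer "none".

none

At 14 seats: Red 5, Blue 4, Green 5.
At 15 seats: Red 6, Blue 4, Green 5.
No faculty's allocation decreased.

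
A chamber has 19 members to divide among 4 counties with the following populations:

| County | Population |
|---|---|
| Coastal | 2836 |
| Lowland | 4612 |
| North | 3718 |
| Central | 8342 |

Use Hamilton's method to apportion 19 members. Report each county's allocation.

Coastal 3; Lowland 4; North 4; Central 8

Total 19508; standard divisor 19508/19 ≈ 1026.737.
Standard quotas: Coastal 2.7621, Lowland 4.4919, North 3.6212, Central 8.1248.
Lower quotas: Coastal 2, Lowland 4, North 3, Central 8 (sum 17, leaving 2 seats).
Remainders in descending order: Coastal 0.7621, North 0.6212, Lowland 0.4919, Central 0.1248.
Largest remainders: Coastal, North receive the extra seats.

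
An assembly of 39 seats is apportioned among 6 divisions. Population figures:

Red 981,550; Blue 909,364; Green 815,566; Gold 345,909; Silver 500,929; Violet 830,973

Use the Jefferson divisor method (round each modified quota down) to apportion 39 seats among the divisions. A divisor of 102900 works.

Red 9; Blue 8; Green 7; Gold 3; Silver 4; Violet 8

With modified divisor 102900: modified quotas Red 9.539, Blue 8.837, Green 7.926, Gold 3.362, Silver 4.868, Violet 8.076.
Rounding down: Red 9, Blue 8, Green 7, Gold 3, Silver 4, Violet 8 (total 39).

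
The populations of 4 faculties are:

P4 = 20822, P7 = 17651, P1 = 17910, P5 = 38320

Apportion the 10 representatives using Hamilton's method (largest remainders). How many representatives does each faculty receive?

P4 2; P7 2; P1 2; P5 4

Total 94703; standard divisor 94703/10 ≈ 9470.3.
Standard quotas: P4 2.1987, P7 1.8638, P1 1.8912, P5 4.0463.
Lower quotas: P4 2, P7 1, P1 1, P5 4 (sum 8, leaving 2 seats).
Remainders in descending order: P1 0.8912, P7 0.8638, P4 0.1987, P5 0.0463.
The surplus seats go to P1, P7.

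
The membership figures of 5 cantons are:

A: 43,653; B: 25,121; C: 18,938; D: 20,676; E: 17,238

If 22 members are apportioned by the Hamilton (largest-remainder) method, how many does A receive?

8

Standard divisor: 125626 ÷ 22 ≈ 5710.273.
Standard quotas: A 7.6446, B 4.3993, C 3.3165, D 3.6208, E 3.0188.
Lower quotas: A 7, B 4, C 3, D 3, E 3 (sum 20, leaving 2 seats).
Remainders in descending order: A 0.6446, D 0.6208, B 0.3993, C 0.3165, E 0.0188.
The surplus seats go to A, D.
A receives 8.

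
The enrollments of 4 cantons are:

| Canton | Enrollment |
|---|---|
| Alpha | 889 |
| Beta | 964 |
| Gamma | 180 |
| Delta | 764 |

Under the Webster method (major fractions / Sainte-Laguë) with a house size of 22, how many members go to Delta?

6

Standard divisor 2797/22 ≈ 127.136; standard quotas: Alpha 6.992, Beta 7.582, Gamma 1.416, Delta 6.009.
Rounding to the nearest integer gives Alpha 7, Beta 8, Gamma 1, Delta 6 — total 22, matching the house size, so no adjustment is needed.
Delta receives 6.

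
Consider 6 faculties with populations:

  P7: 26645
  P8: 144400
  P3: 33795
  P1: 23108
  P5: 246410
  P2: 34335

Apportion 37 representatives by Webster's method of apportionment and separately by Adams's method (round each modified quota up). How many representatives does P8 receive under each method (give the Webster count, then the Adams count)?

Webster: P7 2, P8 11, P3 2, P1 2, P5 18, P2 2.
Adams: P7 2, P8 10, P3 3, P1 2, P5 17, P2 3.
P8 gets 11 under Webster and 10 under Adams.

11 and 10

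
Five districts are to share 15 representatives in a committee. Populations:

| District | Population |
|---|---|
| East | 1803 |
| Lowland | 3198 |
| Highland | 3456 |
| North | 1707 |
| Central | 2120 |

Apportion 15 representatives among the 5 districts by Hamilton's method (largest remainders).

Standard divisor: 12284 ÷ 15 ≈ 818.933.
Standard quotas: East 2.202, Lowland 3.905, Highland 4.220, North 2.084, Central 2.589.
Lower quotas: East 2, Lowland 3, Highland 4, North 2, Central 2 (sum 13, leaving 2 seats).
Remainders in descending order: Lowland 0.905, Central 0.589, Highland 0.220, East 0.202, North 0.084.
Largest remainders: Lowland, Central receive the extra seats.

East 2, Lowland 4, Highland 4, North 2, Central 3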